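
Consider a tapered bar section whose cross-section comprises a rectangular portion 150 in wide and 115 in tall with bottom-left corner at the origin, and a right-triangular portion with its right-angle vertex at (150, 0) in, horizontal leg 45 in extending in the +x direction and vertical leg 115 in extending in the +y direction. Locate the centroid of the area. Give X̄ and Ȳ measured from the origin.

X̄ = 86.74 in, Ȳ = 55.00 in

rectangular portion: A = 150 × 115 = 17250.00, centroid at (75.00, 57.50).
triangular portion: A = ½·45·115 = 2587.50, centroid at (165.00, 38.33).
ΣA = 19837.50 in²
ΣAX̄ = (17250.00)(75.00) + (2587.50)(165.00) = 1720687.50 in³
ΣAȲ = (17250.00)(57.50) + (2587.50)(38.33) = 1091062.50 in³
X̄ = 1720687.50 / 19837.50 = 86.74 in
Ȳ = 1091062.50 / 19837.50 = 55.00 in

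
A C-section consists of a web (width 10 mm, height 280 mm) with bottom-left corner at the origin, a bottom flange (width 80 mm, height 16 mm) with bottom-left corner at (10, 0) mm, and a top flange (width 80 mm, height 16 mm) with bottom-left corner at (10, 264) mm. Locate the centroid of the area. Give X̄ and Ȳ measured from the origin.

Part | A | x̄ᵢ | ȳᵢ | A·x̄ᵢ | A·ȳᵢ
web | 2800.00 | 5.00 | 140.00 | 14000.00 | 392000.00
bottom flange | 1280.00 | 50.00 | 8.00 | 64000.00 | 10240.00
top flange | 1280.00 | 50.00 | 272.00 | 64000.00 | 348160.00
Σ | 5360.00 |  |  | 142000.00 | 750400.00
X̄ = 142000.00 / 5360.00 = 26.49 mm
Ȳ = 750400.00 / 5360.00 = 140.00 mm

X̄ = 26.49 mm, Ȳ = 140.00 mm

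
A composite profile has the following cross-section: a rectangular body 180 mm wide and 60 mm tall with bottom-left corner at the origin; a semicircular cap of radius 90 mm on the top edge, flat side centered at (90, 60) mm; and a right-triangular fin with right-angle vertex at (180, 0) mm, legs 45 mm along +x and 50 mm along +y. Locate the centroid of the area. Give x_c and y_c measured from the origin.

x_c = 94.79 mm, y_c = 64.59 mm

rectangular body: A = 180 × 60 = 10800.00, centroid at (90.00, 30.00).
semicircular top: A = ½π·90² = 12723.45, centroid at (90.00, 98.20).
triangular fin: A = ½·45·50 = 1125.00, centroid at (195.00, 16.67).
ΣA = 24648.45 mm², ΣAx_c = 2336485.52 mm³, ΣAy_c = 1592157.01 mm³.
x_c = 2336485.52/24648.45 = 94.79 mm; y_c = 1592157.01/24648.45 = 64.59 mm.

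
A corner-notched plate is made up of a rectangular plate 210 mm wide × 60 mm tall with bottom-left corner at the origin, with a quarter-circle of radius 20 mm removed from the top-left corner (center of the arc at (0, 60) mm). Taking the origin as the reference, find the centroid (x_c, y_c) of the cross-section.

x_c = 107.47 mm, y_c = 29.45 mm

plate: A = 210 × 60 = 12600.00, centroid at (105.00, 30.00).
removed quarter-circle: A = −¼π·20² = -314.16, centroid at (8.49, 51.51).
ΣA = 12285.84 mm²
ΣAx_c = (12600.00)(105.00) + (-314.16)(8.49) = 1320333.33 mm³
ΣAy_c = (12600.00)(30.00) + (-314.16)(51.51) = 361817.11 mm³
x_c = 1320333.33 / 12285.84 = 107.47 mm
y_c = 361817.11 / 12285.84 = 29.45 mm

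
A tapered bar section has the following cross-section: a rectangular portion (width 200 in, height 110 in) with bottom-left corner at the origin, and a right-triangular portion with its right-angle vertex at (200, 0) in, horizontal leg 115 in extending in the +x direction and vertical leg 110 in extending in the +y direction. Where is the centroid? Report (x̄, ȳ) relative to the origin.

x̄ = 130.89 in, ȳ = 50.91 in

rectangular portion: A = 200 × 110 = 22000.00, centroid at (100.00, 55.00).
triangular portion: A = ½·115·110 = 6325.00, centroid at (238.33, 36.67).
ΣA = 28325.00 in², ΣAx̄ = 3707458.33 in³, ΣAȳ = 1441916.67 in³.
x̄ = 3707458.33/28325.00 = 130.89 in; ȳ = 1441916.67/28325.00 = 50.91 in.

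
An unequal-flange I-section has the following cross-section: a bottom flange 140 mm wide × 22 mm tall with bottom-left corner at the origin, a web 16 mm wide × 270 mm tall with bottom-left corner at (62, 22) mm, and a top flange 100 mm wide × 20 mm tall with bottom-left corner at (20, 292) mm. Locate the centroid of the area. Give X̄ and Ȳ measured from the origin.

X̄ = 70.00 mm, Ȳ = 140.01 mm

bottom flange: A = 140 × 22 = 3080.00, centroid at (70.00, 11.00).
web: A = 16 × 270 = 4320.00, centroid at (70.00, 157.00).
top flange: A = 100 × 20 = 2000.00, centroid at (70.00, 302.00).
ΣA = 9400.00 mm²
ΣAX̄ = (3080.00)(70.00) + (4320.00)(70.00) + (2000.00)(70.00) = 658000.00 mm³
ΣAȲ = (3080.00)(11.00) + (4320.00)(157.00) + (2000.00)(302.00) = 1316120.00 mm³
X̄ = 658000.00 / 9400.00 = 70.00 mm
Ȳ = 1316120.00 / 9400.00 = 140.01 mm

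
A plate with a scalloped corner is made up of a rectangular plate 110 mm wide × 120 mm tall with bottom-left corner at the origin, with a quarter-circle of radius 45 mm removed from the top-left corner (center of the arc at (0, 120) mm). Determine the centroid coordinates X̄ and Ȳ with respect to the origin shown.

X̄ = 59.92 mm, Ȳ = 54.40 mm

plate: A = 110 × 120 = 13200.00, centroid at (55.00, 60.00).
removed quarter-circle: A = −¼π·45² = -1590.43, centroid at (19.10, 100.90).
ΣA = 11609.57 mm², ΣAX̄ = 695625.00 mm³, ΣAȲ = 631523.25 mm³.
X̄ = 695625.00/11609.57 = 59.92 mm; Ȳ = 631523.25/11609.57 = 54.40 mm.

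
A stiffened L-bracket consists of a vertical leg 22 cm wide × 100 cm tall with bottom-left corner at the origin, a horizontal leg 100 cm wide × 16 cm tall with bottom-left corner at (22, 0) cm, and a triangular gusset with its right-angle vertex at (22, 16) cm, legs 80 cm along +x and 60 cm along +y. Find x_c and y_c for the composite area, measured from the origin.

x_c = 41.32 cm, y_c = 33.74 cm

vertical leg: A = 22 × 100 = 2200.00, centroid at (11.00, 50.00).
horizontal leg: A = 100 × 16 = 1600.00, centroid at (72.00, 8.00).
gusset: A = ½·80·60 = 2400.00, centroid at (48.67, 36.00).
ΣA = 6200.00 cm², ΣAx_c = 256200.00 cm³, ΣAy_c = 209200.00 cm³.
x_c = 256200.00/6200.00 = 41.32 cm; y_c = 209200.00/6200.00 = 33.74 cm.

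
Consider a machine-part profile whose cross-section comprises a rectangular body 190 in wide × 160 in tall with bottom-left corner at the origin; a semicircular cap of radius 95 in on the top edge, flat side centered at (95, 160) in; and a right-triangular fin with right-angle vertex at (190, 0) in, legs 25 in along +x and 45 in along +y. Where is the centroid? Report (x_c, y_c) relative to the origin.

x_c = 96.29 in, y_c = 116.98 in

rectangular body: A = 190 × 160 = 30400.00, centroid at (95.00, 80.00).
semicircular top: A = ½π·95² = 14176.44, centroid at (95.00, 200.32).
triangular fin: A = ½·25·45 = 562.50, centroid at (198.33, 15.00).
ΣA = 45138.94 in²
ΣAx_c = (30400.00)(95.00) + (14176.44)(95.00) + (562.50)(198.33) = 4346324.00 in³
ΣAy_c = (30400.00)(80.00) + (14176.44)(200.32) + (562.50)(15.00) = 5280250.73 in³
x_c = 4346324.00 / 45138.94 = 96.29 in
y_c = 5280250.73 / 45138.94 = 116.98 in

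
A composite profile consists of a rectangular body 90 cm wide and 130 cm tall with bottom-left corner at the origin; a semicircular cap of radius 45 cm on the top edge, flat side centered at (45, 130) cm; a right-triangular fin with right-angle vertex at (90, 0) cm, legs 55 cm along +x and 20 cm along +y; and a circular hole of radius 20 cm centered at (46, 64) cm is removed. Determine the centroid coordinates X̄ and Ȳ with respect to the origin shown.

rectangular body: A = 90 × 130 = 11700.00, centroid at (45.00, 65.00).
semicircular top: A = ½π·45² = 3180.86, centroid at (45.00, 149.10).
triangular fin: A = ½·55·20 = 550.00, centroid at (108.33, 6.67).
hole: A = −π·20² = -1256.64, centroid at (46.00, 64.00).
ΣA = 14174.23 cm², ΣAX̄ = 671416.84 cm³, ΣAȲ = 1158004.03 cm³.
X̄ = 671416.84/14174.23 = 47.37 cm; Ȳ = 1158004.03/14174.23 = 81.70 cm.

X̄ = 47.37 cm, Ȳ = 81.70 cm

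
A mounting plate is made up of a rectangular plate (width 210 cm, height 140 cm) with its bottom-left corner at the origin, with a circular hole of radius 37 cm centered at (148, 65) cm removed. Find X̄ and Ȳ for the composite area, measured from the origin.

plate: A = 210 × 140 = 29400.00, centroid at (105.00, 70.00).
hole: A = −π·37² = -4300.84, centroid at (148.00, 65.00).
ΣA = 25099.16 cm²
ΣAX̄ = (29400.00)(105.00) + (-4300.84)(148.00) = 2450475.63 cm³
ΣAȲ = (29400.00)(70.00) + (-4300.84)(65.00) = 1778445.38 cm³
X̄ = 2450475.63 / 25099.16 = 97.63 cm
Ȳ = 1778445.38 / 25099.16 = 70.86 cm

X̄ = 97.63 cm, Ȳ = 70.86 cm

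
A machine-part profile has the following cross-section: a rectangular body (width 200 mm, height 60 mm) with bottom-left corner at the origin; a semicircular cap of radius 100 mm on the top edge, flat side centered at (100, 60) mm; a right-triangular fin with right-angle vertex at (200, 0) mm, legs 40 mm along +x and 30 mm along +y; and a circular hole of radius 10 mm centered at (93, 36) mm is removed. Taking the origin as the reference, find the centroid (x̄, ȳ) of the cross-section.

x̄ = 102.51 mm, ȳ = 70.15 mm

Part | A | x̄ᵢ | ȳᵢ | A·x̄ᵢ | A·ȳᵢ
rectangular body | 12000.00 | 100.00 | 30.00 | 1200000.00 | 360000.00
semicircular top | 15707.96 | 100.00 | 102.44 | 1570796.33 | 1609144.46
triangular fin | 600.00 | 213.33 | 10.00 | 128000.00 | 6000.00
hole | -314.16 | 93.00 | 36.00 | -29216.81 | -11309.73
Σ | 27993.80 |  |  | 2869579.52 | 1963834.73
x̄ = 2869579.52 / 27993.80 = 102.51 mm
ȳ = 1963834.73 / 27993.80 = 70.15 mm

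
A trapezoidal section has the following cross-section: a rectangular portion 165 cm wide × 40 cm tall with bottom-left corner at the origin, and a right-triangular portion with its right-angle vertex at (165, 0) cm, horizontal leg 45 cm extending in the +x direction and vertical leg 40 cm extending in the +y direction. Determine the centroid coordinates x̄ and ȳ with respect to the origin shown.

rectangular portion: A = 165 × 40 = 6600.00, centroid at (82.50, 20.00).
triangular portion: A = ½·45·40 = 900.00, centroid at (180.00, 13.33).
ΣA = 7500.00 cm²
ΣAx̄ = (6600.00)(82.50) + (900.00)(180.00) = 706500.00 cm³
ΣAȳ = (6600.00)(20.00) + (900.00)(13.33) = 144000.00 cm³
x̄ = 706500.00 / 7500.00 = 94.20 cm
ȳ = 144000.00 / 7500.00 = 19.20 cm

x̄ = 94.20 cm, ȳ = 19.20 cm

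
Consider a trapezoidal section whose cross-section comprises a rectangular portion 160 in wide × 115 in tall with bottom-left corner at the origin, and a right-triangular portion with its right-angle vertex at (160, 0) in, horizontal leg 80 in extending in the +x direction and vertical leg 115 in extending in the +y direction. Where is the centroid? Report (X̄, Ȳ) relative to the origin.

Part | A | x̄ᵢ | ȳᵢ | A·x̄ᵢ | A·ȳᵢ
rectangular portion | 18400.00 | 80.00 | 57.50 | 1472000.00 | 1058000.00
triangular portion | 4600.00 | 186.67 | 38.33 | 858666.67 | 176333.33
Σ | 23000.00 |  |  | 2330666.67 | 1234333.33
X̄ = 2330666.67 / 23000.00 = 101.33 in
Ȳ = 1234333.33 / 23000.00 = 53.67 in

X̄ = 101.33 in, Ȳ = 53.67 in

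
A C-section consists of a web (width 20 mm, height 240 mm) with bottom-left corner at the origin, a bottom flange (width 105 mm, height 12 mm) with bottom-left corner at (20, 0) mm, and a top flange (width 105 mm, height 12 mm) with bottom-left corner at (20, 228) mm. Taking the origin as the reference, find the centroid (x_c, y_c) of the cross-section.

web: A = 20 × 240 = 4800.00, centroid at (10.00, 120.00).
bottom flange: A = 105 × 12 = 1260.00, centroid at (72.50, 6.00).
top flange: A = 105 × 12 = 1260.00, centroid at (72.50, 234.00).
ΣA = 7320.00 mm²
ΣAx_c = (4800.00)(10.00) + (1260.00)(72.50) + (1260.00)(72.50) = 230700.00 mm³
ΣAy_c = (4800.00)(120.00) + (1260.00)(6.00) + (1260.00)(234.00) = 878400.00 mm³
x_c = 230700.00 / 7320.00 = 31.52 mm
y_c = 878400.00 / 7320.00 = 120.00 mm

x_c = 31.52 mm, y_c = 120.00 mm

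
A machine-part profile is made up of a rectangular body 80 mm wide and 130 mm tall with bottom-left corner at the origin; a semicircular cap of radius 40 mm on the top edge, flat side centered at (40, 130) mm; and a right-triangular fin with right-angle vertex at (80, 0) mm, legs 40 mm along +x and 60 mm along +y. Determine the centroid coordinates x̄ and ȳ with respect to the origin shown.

rectangular body: A = 80 × 130 = 10400.00, centroid at (40.00, 65.00).
semicircular top: A = ½π·40² = 2513.27, centroid at (40.00, 146.98).
triangular fin: A = ½·40·60 = 1200.00, centroid at (93.33, 20.00).
ΣA = 14113.27 mm², ΣAx̄ = 628530.96 mm³, ΣAȳ = 1069392.30 mm³.
x̄ = 628530.96/14113.27 = 44.53 mm; ȳ = 1069392.30/14113.27 = 75.77 mm.

x̄ = 44.53 mm, ȳ = 75.77 mm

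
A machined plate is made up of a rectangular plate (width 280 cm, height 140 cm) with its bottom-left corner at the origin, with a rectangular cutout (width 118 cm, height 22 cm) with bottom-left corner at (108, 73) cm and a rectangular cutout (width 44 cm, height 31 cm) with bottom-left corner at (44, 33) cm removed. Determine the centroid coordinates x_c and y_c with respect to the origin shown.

x_c = 140.88 cm, y_c = 69.80 cm

plate: A = 280 × 140 = 39200.00, centroid at (140.00, 70.00).
hole 1: A = −(118 × 22) = -2596.00, centroid at (167.00, 84.00).
hole 2: A = −(44 × 31) = -1364.00, centroid at (66.00, 48.50).
ΣA = 35240.00 cm², ΣAx_c = 4964444.00 cm³, ΣAy_c = 2459782.00 cm³.
x_c = 4964444.00/35240.00 = 140.88 cm; y_c = 2459782.00/35240.00 = 69.80 cm.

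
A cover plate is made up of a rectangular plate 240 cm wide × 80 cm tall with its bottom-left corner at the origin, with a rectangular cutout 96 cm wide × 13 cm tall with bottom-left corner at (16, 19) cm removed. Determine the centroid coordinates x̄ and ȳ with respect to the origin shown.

x̄ = 123.89 cm, ȳ = 41.01 cm

Part | A | x̄ᵢ | ȳᵢ | A·x̄ᵢ | A·ȳᵢ
plate | 19200.00 | 120.00 | 40.00 | 2304000.00 | 768000.00
hole | -1248.00 | 64.00 | 25.50 | -79872.00 | -31824.00
Σ | 17952.00 |  |  | 2224128.00 | 736176.00
x̄ = 2224128.00 / 17952.00 = 123.89 cm
ȳ = 736176.00 / 17952.00 = 41.01 cm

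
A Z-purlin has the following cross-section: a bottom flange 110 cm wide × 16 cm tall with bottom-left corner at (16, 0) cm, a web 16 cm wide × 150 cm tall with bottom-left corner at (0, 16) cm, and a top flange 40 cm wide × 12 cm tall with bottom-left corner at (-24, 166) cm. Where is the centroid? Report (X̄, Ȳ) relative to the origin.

X̄ = 30.66 cm, Ȳ = 67.90 cm

Part | A | x̄ᵢ | ȳᵢ | A·x̄ᵢ | A·ȳᵢ
bottom flange | 1760.00 | 71.00 | 8.00 | 124960.00 | 14080.00
web | 2400.00 | 8.00 | 91.00 | 19200.00 | 218400.00
top flange | 480.00 | -4.00 | 172.00 | -1920.00 | 82560.00
Σ | 4640.00 |  |  | 142240.00 | 315040.00
X̄ = 142240.00 / 4640.00 = 30.66 cm
Ȳ = 315040.00 / 4640.00 = 67.90 cm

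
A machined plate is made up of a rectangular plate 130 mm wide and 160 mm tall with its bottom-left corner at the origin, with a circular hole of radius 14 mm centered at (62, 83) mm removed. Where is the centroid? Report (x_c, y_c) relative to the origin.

Part | A | x̄ᵢ | ȳᵢ | A·x̄ᵢ | A·ȳᵢ
plate | 20800.00 | 65.00 | 80.00 | 1352000.00 | 1664000.00
hole | -615.75 | 62.00 | 83.00 | -38176.63 | -51107.43
Σ | 20184.25 |  |  | 1313823.37 | 1612892.57
x_c = 1313823.37 / 20184.25 = 65.09 mm
y_c = 1612892.57 / 20184.25 = 79.91 mm

x_c = 65.09 mm, y_c = 79.91 mm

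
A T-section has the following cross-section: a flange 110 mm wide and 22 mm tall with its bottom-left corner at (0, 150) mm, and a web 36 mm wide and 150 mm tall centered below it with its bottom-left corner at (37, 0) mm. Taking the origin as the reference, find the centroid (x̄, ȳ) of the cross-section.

web: A = 36 × 150 = 5400.00, centroid at (55.00, 75.00).
flange: A = 110 × 22 = 2420.00, centroid at (55.00, 161.00).
ΣA = 7820.00 mm², ΣAx̄ = 430100.00 mm³, ΣAȳ = 794620.00 mm³.
x̄ = 430100.00/7820.00 = 55.00 mm; ȳ = 794620.00/7820.00 = 101.61 mm.

x̄ = 55.00 mm, ȳ = 101.61 mm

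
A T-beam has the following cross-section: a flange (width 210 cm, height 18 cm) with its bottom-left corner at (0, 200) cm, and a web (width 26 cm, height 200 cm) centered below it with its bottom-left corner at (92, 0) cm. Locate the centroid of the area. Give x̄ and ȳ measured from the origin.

web: A = 26 × 200 = 5200.00, centroid at (105.00, 100.00).
flange: A = 210 × 18 = 3780.00, centroid at (105.00, 209.00).
ΣA = 8980.00 cm²
ΣAx̄ = (5200.00)(105.00) + (3780.00)(105.00) = 942900.00 cm³
ΣAȳ = (5200.00)(100.00) + (3780.00)(209.00) = 1310020.00 cm³
x̄ = 942900.00 / 8980.00 = 105.00 cm
ȳ = 1310020.00 / 8980.00 = 145.88 cm

x̄ = 105.00 cm, ȳ = 145.88 cm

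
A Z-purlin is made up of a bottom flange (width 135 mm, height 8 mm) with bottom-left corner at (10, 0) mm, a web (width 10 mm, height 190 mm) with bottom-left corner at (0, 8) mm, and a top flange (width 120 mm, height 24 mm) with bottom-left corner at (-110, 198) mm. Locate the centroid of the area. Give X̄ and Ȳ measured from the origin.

Part | A | x̄ᵢ | ȳᵢ | A·x̄ᵢ | A·ȳᵢ
bottom flange | 1080.00 | 77.50 | 4.00 | 83700.00 | 4320.00
web | 1900.00 | 5.00 | 103.00 | 9500.00 | 195700.00
top flange | 2880.00 | -50.00 | 210.00 | -144000.00 | 604800.00
Σ | 5860.00 |  |  | -50800.00 | 804820.00
X̄ = -50800.00 / 5860.00 = -8.67 mm
Ȳ = 804820.00 / 5860.00 = 137.34 mm

X̄ = -8.67 mm, Ȳ = 137.34 mm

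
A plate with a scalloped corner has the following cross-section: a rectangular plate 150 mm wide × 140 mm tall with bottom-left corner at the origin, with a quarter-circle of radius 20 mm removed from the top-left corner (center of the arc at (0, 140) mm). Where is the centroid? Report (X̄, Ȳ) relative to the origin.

X̄ = 76.01 mm, Ȳ = 69.07 mm

plate: A = 150 × 140 = 21000.00, centroid at (75.00, 70.00).
removed quarter-circle: A = −¼π·20² = -314.16, centroid at (8.49, 131.51).
ΣA = 20685.84 mm²
ΣAX̄ = (21000.00)(75.00) + (-314.16)(8.49) = 1572333.33 mm³
ΣAȲ = (21000.00)(70.00) + (-314.16)(131.51) = 1428684.37 mm³
X̄ = 1572333.33 / 20685.84 = 76.01 mm
Ȳ = 1428684.37 / 20685.84 = 69.07 mm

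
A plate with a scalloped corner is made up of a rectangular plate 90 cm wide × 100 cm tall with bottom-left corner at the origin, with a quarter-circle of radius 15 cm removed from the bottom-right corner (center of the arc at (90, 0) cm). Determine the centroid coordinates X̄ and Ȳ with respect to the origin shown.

X̄ = 44.23 cm, Ȳ = 50.87 cm

Part | A | x̄ᵢ | ȳᵢ | A·x̄ᵢ | A·ȳᵢ
plate | 9000.00 | 45.00 | 50.00 | 405000.00 | 450000.00
removed quarter-circle | -176.71 | 83.63 | 6.37 | -14779.31 | -1125.00
Σ | 8823.29 |  |  | 390220.69 | 448875.00
X̄ = 390220.69 / 8823.29 = 44.23 cm
Ȳ = 448875.00 / 8823.29 = 50.87 cm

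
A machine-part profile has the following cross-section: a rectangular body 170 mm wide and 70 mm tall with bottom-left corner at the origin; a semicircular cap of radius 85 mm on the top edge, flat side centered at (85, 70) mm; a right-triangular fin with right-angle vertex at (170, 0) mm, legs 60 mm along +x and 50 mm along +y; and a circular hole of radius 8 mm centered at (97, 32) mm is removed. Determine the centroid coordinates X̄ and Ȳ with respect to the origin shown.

rectangular body: A = 170 × 70 = 11900.00, centroid at (85.00, 35.00).
semicircular top: A = ½π·85² = 11349.00, centroid at (85.00, 106.08).
triangular fin: A = ½·60·50 = 1500.00, centroid at (190.00, 16.67).
hole: A = −π·8² = -201.06, centroid at (97.00, 32.00).
ΣA = 24547.94 mm², ΣAX̄ = 2241662.29 mm³, ΣAȲ = 1638912.93 mm³.
X̄ = 2241662.29/24547.94 = 91.32 mm; Ȳ = 1638912.93/24547.94 = 66.76 mm.

X̄ = 91.32 mm, Ȳ = 66.76 mm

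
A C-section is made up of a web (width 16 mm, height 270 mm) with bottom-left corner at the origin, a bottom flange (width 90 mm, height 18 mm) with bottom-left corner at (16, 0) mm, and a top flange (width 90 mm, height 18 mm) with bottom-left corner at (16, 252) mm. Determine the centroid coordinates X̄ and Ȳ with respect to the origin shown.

X̄ = 30.71 mm, Ȳ = 135.00 mm

web: A = 16 × 270 = 4320.00, centroid at (8.00, 135.00).
bottom flange: A = 90 × 18 = 1620.00, centroid at (61.00, 9.00).
top flange: A = 90 × 18 = 1620.00, centroid at (61.00, 261.00).
ΣA = 7560.00 mm², ΣAX̄ = 232200.00 mm³, ΣAȲ = 1020600.00 mm³.
X̄ = 232200.00/7560.00 = 30.71 mm; Ȳ = 1020600.00/7560.00 = 135.00 mm.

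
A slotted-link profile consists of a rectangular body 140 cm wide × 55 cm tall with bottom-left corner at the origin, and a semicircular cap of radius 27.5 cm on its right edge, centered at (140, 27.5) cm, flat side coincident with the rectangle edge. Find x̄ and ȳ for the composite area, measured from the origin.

rectangular body: A = 140 × 55 = 7700.00, centroid at (70.00, 27.50).
semicircular end: A = ½π·27.5² = 1187.91, centroid at (151.67, 27.50).
ΣA = 8887.91 cm²
ΣAx̄ = (7700.00)(70.00) + (1187.91)(151.67) = 719172.64 cm³
ΣAȳ = (7700.00)(27.50) + (1187.91)(27.50) = 244417.65 cm³
x̄ = 719172.64 / 8887.91 = 80.92 cm
ȳ = 244417.65 / 8887.91 = 27.50 cm

x̄ = 80.92 cm, ȳ = 27.50 cm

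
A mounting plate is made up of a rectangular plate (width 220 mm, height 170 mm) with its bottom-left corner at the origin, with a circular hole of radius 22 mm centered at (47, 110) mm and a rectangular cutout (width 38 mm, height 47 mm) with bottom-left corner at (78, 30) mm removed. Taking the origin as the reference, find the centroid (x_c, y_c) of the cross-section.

x_c = 113.49 mm, y_c = 85.54 mm

plate: A = 220 × 170 = 37400.00, centroid at (110.00, 85.00).
hole 1: A = −π·22² = -1520.53, centroid at (47.00, 110.00).
hole 2: A = −(38 × 47) = -1786.00, centroid at (97.00, 53.50).
ΣA = 34093.47 mm²
ΣAx_c = (37400.00)(110.00) + (-1520.53)(47.00) + (-1786.00)(97.00) = 3869293.05 mm³
ΣAy_c = (37400.00)(85.00) + (-1520.53)(110.00) + (-1786.00)(53.50) = 2916190.61 mm³
x_c = 3869293.05 / 34093.47 = 113.49 mm
y_c = 2916190.61 / 34093.47 = 85.54 mm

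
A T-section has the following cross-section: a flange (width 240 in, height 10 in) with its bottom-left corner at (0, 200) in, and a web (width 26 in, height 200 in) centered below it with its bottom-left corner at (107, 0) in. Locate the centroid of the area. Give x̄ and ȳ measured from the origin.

x̄ = 120.00 in, ȳ = 133.16 in

web: A = 26 × 200 = 5200.00, centroid at (120.00, 100.00).
flange: A = 240 × 10 = 2400.00, centroid at (120.00, 205.00).
ΣA = 7600.00 in²
ΣAx̄ = (5200.00)(120.00) + (2400.00)(120.00) = 912000.00 in³
ΣAȳ = (5200.00)(100.00) + (2400.00)(205.00) = 1012000.00 in³
x̄ = 912000.00 / 7600.00 = 120.00 in
ȳ = 1012000.00 / 7600.00 = 133.16 in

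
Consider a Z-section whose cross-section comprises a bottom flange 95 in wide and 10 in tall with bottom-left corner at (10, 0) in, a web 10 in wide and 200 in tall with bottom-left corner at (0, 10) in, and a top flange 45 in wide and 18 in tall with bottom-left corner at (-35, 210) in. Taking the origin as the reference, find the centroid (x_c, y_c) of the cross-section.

x_c = 14.49 in, y_c = 106.95 in

bottom flange: A = 95 × 10 = 950.00, centroid at (57.50, 5.00).
web: A = 10 × 200 = 2000.00, centroid at (5.00, 110.00).
top flange: A = 45 × 18 = 810.00, centroid at (-12.50, 219.00).
ΣA = 3760.00 in²
ΣAx_c = (950.00)(57.50) + (2000.00)(5.00) + (810.00)(-12.50) = 54500.00 in³
ΣAy_c = (950.00)(5.00) + (2000.00)(110.00) + (810.00)(219.00) = 402140.00 in³
x_c = 54500.00 / 3760.00 = 14.49 in
y_c = 402140.00 / 3760.00 = 106.95 in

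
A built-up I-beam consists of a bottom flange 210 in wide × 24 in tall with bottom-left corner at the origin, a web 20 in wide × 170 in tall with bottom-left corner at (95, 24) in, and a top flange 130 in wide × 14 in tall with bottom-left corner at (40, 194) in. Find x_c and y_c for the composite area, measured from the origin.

x_c = 105.00 in, y_c = 77.67 in

bottom flange: A = 210 × 24 = 5040.00, centroid at (105.00, 12.00).
web: A = 20 × 170 = 3400.00, centroid at (105.00, 109.00).
top flange: A = 130 × 14 = 1820.00, centroid at (105.00, 201.00).
ΣA = 10260.00 in², ΣAx_c = 1077300.00 in³, ΣAy_c = 796900.00 in³.
x_c = 1077300.00/10260.00 = 105.00 in; y_c = 796900.00/10260.00 = 77.67 in.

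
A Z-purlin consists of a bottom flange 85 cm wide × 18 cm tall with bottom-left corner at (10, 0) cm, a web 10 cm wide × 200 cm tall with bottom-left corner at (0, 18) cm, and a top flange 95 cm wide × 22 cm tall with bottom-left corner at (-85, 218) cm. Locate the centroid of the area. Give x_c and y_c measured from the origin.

bottom flange: A = 85 × 18 = 1530.00, centroid at (52.50, 9.00).
web: A = 10 × 200 = 2000.00, centroid at (5.00, 118.00).
top flange: A = 95 × 22 = 2090.00, centroid at (-37.50, 229.00).
ΣA = 5620.00 cm², ΣAx_c = 11950.00 cm³, ΣAy_c = 728380.00 cm³.
x_c = 11950.00/5620.00 = 2.13 cm; y_c = 728380.00/5620.00 = 129.60 cm.

x_c = 2.13 cm, y_c = 129.60 cm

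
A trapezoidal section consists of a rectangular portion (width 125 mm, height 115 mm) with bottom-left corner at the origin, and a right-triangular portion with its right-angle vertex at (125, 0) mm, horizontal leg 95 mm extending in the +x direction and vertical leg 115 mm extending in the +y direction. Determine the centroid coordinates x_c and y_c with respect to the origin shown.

x_c = 88.43 mm, y_c = 52.22 mm

rectangular portion: A = 125 × 115 = 14375.00, centroid at (62.50, 57.50).
triangular portion: A = ½·95·115 = 5462.50, centroid at (156.67, 38.33).
ΣA = 19837.50 mm²
ΣAx_c = (14375.00)(62.50) + (5462.50)(156.67) = 1754229.17 mm³
ΣAy_c = (14375.00)(57.50) + (5462.50)(38.33) = 1035958.33 mm³
x_c = 1754229.17 / 19837.50 = 88.43 mm
y_c = 1035958.33 / 19837.50 = 52.22 mm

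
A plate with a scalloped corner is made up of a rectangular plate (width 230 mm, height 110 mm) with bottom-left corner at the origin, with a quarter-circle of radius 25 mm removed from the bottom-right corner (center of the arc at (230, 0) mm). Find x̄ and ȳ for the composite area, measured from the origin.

plate: A = 230 × 110 = 25300.00, centroid at (115.00, 55.00).
removed quarter-circle: A = −¼π·25² = -490.87, centroid at (219.39, 10.61).
ΣA = 24809.13 mm², ΣAx̄ = 2801807.35 mm³, ΣAȳ = 1386291.67 mm³.
x̄ = 2801807.35/24809.13 = 112.93 mm; ȳ = 1386291.67/24809.13 = 55.88 mm.

x̄ = 112.93 mm, ȳ = 55.88 mm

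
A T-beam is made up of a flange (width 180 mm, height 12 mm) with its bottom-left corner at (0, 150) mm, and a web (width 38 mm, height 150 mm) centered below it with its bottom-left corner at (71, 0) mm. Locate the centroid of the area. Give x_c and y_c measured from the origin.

x_c = 90.00 mm, y_c = 97.26 mm

Part | A | x̄ᵢ | ȳᵢ | A·x̄ᵢ | A·ȳᵢ
web | 5700.00 | 90.00 | 75.00 | 513000.00 | 427500.00
flange | 2160.00 | 90.00 | 156.00 | 194400.00 | 336960.00
Σ | 7860.00 |  |  | 707400.00 | 764460.00
x_c = 707400.00 / 7860.00 = 90.00 mm
y_c = 764460.00 / 7860.00 = 97.26 mm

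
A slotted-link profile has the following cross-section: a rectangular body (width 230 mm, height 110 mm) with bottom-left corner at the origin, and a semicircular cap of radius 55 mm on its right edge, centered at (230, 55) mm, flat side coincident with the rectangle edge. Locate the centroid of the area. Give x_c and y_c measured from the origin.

x_c = 136.87 mm, y_c = 55.00 mm

Part | A | x̄ᵢ | ȳᵢ | A·x̄ᵢ | A·ȳᵢ
rectangular body | 25300.00 | 115.00 | 55.00 | 2909500.00 | 1391500.00
semicircular end | 4751.66 | 253.34 | 55.00 | 1203798.21 | 261341.24
Σ | 30051.66 |  |  | 4113298.21 | 1652841.24
x_c = 4113298.21 / 30051.66 = 136.87 mm
y_c = 1652841.24 / 30051.66 = 55.00 mm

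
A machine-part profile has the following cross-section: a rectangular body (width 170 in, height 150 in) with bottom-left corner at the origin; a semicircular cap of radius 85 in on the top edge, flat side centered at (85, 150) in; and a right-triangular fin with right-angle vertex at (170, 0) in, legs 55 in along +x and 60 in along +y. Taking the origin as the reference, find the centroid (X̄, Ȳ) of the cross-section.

rectangular body: A = 170 × 150 = 25500.00, centroid at (85.00, 75.00).
semicircular top: A = ½π·85² = 11349.00, centroid at (85.00, 186.08).
triangular fin: A = ½·55·60 = 1650.00, centroid at (188.33, 20.00).
ΣA = 38499.00 in²
ΣAX̄ = (25500.00)(85.00) + (11349.00)(85.00) + (1650.00)(188.33) = 3442915.29 in³
ΣAȲ = (25500.00)(75.00) + (11349.00)(186.08) + (1650.00)(20.00) = 4057267.19 in³
X̄ = 3442915.29 / 38499.00 = 89.43 in
Ȳ = 4057267.19 / 38499.00 = 105.39 in

X̄ = 89.43 in, Ȳ = 105.39 in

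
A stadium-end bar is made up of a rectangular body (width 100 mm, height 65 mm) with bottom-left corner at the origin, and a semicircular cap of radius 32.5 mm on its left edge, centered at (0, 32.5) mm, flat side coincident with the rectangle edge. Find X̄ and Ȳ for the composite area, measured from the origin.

rectangular body: A = 100 × 65 = 6500.00, centroid at (50.00, 32.50).
semicircular end: A = ½π·32.5² = 1659.15, centroid at (-13.79, 32.50).
ΣA = 8159.15 mm², ΣAX̄ = 302114.58 mm³, ΣAȲ = 265172.49 mm³.
X̄ = 302114.58/8159.15 = 37.03 mm; Ȳ = 265172.49/8159.15 = 32.50 mm.

X̄ = 37.03 mm, Ȳ = 32.50 mm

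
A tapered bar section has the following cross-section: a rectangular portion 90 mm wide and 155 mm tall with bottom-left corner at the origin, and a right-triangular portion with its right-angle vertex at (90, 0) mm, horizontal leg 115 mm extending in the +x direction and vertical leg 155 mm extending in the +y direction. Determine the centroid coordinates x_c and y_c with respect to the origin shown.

Part | A | x̄ᵢ | ȳᵢ | A·x̄ᵢ | A·ȳᵢ
rectangular portion | 13950.00 | 45.00 | 77.50 | 627750.00 | 1081125.00
triangular portion | 8912.50 | 128.33 | 51.67 | 1143770.83 | 460479.17
Σ | 22862.50 |  |  | 1771520.83 | 1541604.17
x_c = 1771520.83 / 22862.50 = 77.49 mm
y_c = 1541604.17 / 22862.50 = 67.43 mm

x_c = 77.49 mm, y_c = 67.43 mm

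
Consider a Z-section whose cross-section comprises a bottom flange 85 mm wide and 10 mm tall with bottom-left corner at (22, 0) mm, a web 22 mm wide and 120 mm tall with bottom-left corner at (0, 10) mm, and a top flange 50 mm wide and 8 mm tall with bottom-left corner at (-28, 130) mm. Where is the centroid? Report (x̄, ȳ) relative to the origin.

Part | A | x̄ᵢ | ȳᵢ | A·x̄ᵢ | A·ȳᵢ
bottom flange | 850.00 | 64.50 | 5.00 | 54825.00 | 4250.00
web | 2640.00 | 11.00 | 70.00 | 29040.00 | 184800.00
top flange | 400.00 | -3.00 | 134.00 | -1200.00 | 53600.00
Σ | 3890.00 |  |  | 82665.00 | 242650.00
x̄ = 82665.00 / 3890.00 = 21.25 mm
ȳ = 242650.00 / 3890.00 = 62.38 mm

x̄ = 21.25 mm, ȳ = 62.38 mm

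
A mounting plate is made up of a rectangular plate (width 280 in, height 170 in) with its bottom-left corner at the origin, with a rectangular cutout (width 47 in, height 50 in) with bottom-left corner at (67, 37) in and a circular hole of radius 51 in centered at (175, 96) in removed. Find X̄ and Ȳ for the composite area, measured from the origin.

plate: A = 280 × 170 = 47600.00, centroid at (140.00, 85.00).
hole 1: A = −(47 × 50) = -2350.00, centroid at (90.50, 62.00).
hole 2: A = −π·51² = -8171.28, centroid at (175.00, 96.00).
ΣA = 37078.72 in², ΣAX̄ = 5021350.56 in³, ΣAȲ = 3115856.88 in³.
X̄ = 5021350.56/37078.72 = 135.42 in; Ȳ = 3115856.88/37078.72 = 84.03 in.

X̄ = 135.42 in, Ȳ = 84.03 in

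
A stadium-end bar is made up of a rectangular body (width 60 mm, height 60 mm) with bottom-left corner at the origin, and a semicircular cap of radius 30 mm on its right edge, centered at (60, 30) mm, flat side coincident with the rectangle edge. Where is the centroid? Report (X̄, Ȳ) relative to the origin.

rectangular body: A = 60 × 60 = 3600.00, centroid at (30.00, 30.00).
semicircular end: A = ½π·30² = 1413.72, centroid at (72.73, 30.00).
ΣA = 5013.72 mm², ΣAX̄ = 210823.00 mm³, ΣAȲ = 150411.50 mm³.
X̄ = 210823.00/5013.72 = 42.05 mm; Ȳ = 150411.50/5013.72 = 30.00 mm.

X̄ = 42.05 mm, Ȳ = 30.00 mm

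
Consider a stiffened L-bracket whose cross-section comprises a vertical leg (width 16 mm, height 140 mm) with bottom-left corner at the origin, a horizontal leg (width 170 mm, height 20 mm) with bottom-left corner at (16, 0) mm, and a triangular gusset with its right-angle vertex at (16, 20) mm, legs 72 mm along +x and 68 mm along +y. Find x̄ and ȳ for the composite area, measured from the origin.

x̄ = 56.78 mm, ȳ = 36.50 mm

vertical leg: A = 16 × 140 = 2240.00, centroid at (8.00, 70.00).
horizontal leg: A = 170 × 20 = 3400.00, centroid at (101.00, 10.00).
gusset: A = ½·72·68 = 2448.00, centroid at (40.00, 42.67).
ΣA = 8088.00 mm², ΣAx̄ = 459240.00 mm³, ΣAȳ = 295248.00 mm³.
x̄ = 459240.00/8088.00 = 56.78 mm; ȳ = 295248.00/8088.00 = 36.50 mm.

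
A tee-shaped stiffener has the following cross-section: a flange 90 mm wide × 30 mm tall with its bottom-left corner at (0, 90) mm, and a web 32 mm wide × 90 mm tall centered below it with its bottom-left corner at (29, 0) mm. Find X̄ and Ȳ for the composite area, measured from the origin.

web: A = 32 × 90 = 2880.00, centroid at (45.00, 45.00).
flange: A = 90 × 30 = 2700.00, centroid at (45.00, 105.00).
ΣA = 5580.00 mm², ΣAX̄ = 251100.00 mm³, ΣAȲ = 413100.00 mm³.
X̄ = 251100.00/5580.00 = 45.00 mm; Ȳ = 413100.00/5580.00 = 74.03 mm.

X̄ = 45.00 mm, Ȳ = 74.03 mm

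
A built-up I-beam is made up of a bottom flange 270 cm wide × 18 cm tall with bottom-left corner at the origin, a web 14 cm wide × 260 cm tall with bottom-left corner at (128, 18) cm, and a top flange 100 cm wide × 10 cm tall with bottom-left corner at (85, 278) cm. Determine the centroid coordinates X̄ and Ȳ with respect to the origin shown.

X̄ = 135.00 cm, Ȳ = 91.10 cm

bottom flange: A = 270 × 18 = 4860.00, centroid at (135.00, 9.00).
web: A = 14 × 260 = 3640.00, centroid at (135.00, 148.00).
top flange: A = 100 × 10 = 1000.00, centroid at (135.00, 283.00).
ΣA = 9500.00 cm²
ΣAX̄ = (4860.00)(135.00) + (3640.00)(135.00) + (1000.00)(135.00) = 1282500.00 cm³
ΣAȲ = (4860.00)(9.00) + (3640.00)(148.00) + (1000.00)(283.00) = 865460.00 cm³
X̄ = 1282500.00 / 9500.00 = 135.00 cm
Ȳ = 865460.00 / 9500.00 = 91.10 cm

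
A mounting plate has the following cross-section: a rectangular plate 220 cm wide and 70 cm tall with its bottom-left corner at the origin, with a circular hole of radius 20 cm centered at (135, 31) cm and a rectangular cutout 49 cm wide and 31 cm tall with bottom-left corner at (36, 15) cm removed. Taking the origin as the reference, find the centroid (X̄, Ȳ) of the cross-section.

plate: A = 220 × 70 = 15400.00, centroid at (110.00, 35.00).
hole 1: A = −π·20² = -1256.64, centroid at (135.00, 31.00).
hole 2: A = −(49 × 31) = -1519.00, centroid at (60.50, 30.50).
ΣA = 12624.36 cm²
ΣAX̄ = (15400.00)(110.00) + (-1256.64)(135.00) + (-1519.00)(60.50) = 1432454.50 cm³
ΣAȲ = (15400.00)(35.00) + (-1256.64)(31.00) + (-1519.00)(30.50) = 453714.75 cm³
X̄ = 1432454.50 / 12624.36 = 113.47 cm
Ȳ = 453714.75 / 12624.36 = 35.94 cm

X̄ = 113.47 cm, Ȳ = 35.94 cm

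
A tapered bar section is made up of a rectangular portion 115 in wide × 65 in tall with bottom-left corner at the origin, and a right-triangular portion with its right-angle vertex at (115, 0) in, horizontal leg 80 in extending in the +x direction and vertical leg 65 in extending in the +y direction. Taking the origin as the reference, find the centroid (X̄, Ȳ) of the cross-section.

rectangular portion: A = 115 × 65 = 7475.00, centroid at (57.50, 32.50).
triangular portion: A = ½·80·65 = 2600.00, centroid at (141.67, 21.67).
ΣA = 10075.00 in²
ΣAX̄ = (7475.00)(57.50) + (2600.00)(141.67) = 798145.83 in³
ΣAȲ = (7475.00)(32.50) + (2600.00)(21.67) = 299270.83 in³
X̄ = 798145.83 / 10075.00 = 79.22 in
Ȳ = 299270.83 / 10075.00 = 29.70 in

X̄ = 79.22 in, Ȳ = 29.70 in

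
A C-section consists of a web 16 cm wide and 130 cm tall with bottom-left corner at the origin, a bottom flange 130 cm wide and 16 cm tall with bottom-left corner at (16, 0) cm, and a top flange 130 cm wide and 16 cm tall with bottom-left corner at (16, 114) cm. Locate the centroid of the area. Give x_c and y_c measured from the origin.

web: A = 16 × 130 = 2080.00, centroid at (8.00, 65.00).
bottom flange: A = 130 × 16 = 2080.00, centroid at (81.00, 8.00).
top flange: A = 130 × 16 = 2080.00, centroid at (81.00, 122.00).
ΣA = 6240.00 cm², ΣAx_c = 353600.00 cm³, ΣAy_c = 405600.00 cm³.
x_c = 353600.00/6240.00 = 56.67 cm; y_c = 405600.00/6240.00 = 65.00 cm.

x_c = 56.67 cm, y_c = 65.00 cm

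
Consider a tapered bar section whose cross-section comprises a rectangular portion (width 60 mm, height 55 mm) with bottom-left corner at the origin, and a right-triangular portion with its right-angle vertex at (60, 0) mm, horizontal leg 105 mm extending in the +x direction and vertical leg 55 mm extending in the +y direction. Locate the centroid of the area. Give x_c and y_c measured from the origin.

x_c = 60.33 mm, y_c = 23.22 mm

Part | A | x̄ᵢ | ȳᵢ | A·x̄ᵢ | A·ȳᵢ
rectangular portion | 3300.00 | 30.00 | 27.50 | 99000.00 | 90750.00
triangular portion | 2887.50 | 95.00 | 18.33 | 274312.50 | 52937.50
Σ | 6187.50 |  |  | 373312.50 | 143687.50
x_c = 373312.50 / 6187.50 = 60.33 mm
y_c = 143687.50 / 6187.50 = 23.22 mm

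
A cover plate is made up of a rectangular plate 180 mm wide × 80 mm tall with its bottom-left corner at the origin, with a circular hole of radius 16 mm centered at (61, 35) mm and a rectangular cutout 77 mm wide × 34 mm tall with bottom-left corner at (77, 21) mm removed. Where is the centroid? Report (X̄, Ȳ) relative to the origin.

plate: A = 180 × 80 = 14400.00, centroid at (90.00, 40.00).
hole 1: A = −π·16² = -804.25, centroid at (61.00, 35.00).
hole 2: A = −(77 × 34) = -2618.00, centroid at (115.50, 38.00).
ΣA = 10977.75 mm², ΣAX̄ = 944561.89 mm³, ΣAȲ = 448367.33 mm³.
X̄ = 944561.89/10977.75 = 86.04 mm; Ȳ = 448367.33/10977.75 = 40.84 mm.

X̄ = 86.04 mm, Ȳ = 40.84 mm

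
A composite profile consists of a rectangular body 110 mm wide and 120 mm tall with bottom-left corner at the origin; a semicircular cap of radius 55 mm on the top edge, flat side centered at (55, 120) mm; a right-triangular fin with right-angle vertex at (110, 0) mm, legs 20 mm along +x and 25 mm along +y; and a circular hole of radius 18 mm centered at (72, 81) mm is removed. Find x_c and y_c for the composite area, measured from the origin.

x_c = 54.89 mm, y_c = 81.05 mm

rectangular body: A = 110 × 120 = 13200.00, centroid at (55.00, 60.00).
semicircular top: A = ½π·55² = 4751.66, centroid at (55.00, 143.34).
triangular fin: A = ½·20·25 = 250.00, centroid at (116.67, 8.33).
hole: A = −π·18² = -1017.88, centroid at (72.00, 81.00).
ΣA = 17183.78 mm², ΣAx_c = 943220.83 mm³, ΣAy_c = 1392751.11 mm³.
x_c = 943220.83/17183.78 = 54.89 mm; y_c = 1392751.11/17183.78 = 81.05 mm.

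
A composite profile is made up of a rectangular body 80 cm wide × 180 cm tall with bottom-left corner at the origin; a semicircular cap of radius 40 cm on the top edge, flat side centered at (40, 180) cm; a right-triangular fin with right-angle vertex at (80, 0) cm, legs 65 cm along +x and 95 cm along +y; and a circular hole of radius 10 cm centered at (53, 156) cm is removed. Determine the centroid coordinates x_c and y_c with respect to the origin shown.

x_c = 49.46 cm, y_c = 93.46 cm

rectangular body: A = 80 × 180 = 14400.00, centroid at (40.00, 90.00).
semicircular top: A = ½π·40² = 2513.27, centroid at (40.00, 196.98).
triangular fin: A = ½·65·95 = 3087.50, centroid at (101.67, 31.67).
hole: A = −π·10² = -314.16, centroid at (53.00, 156.00).
ΣA = 19686.61 cm²
ΣAx_c = (14400.00)(40.00) + (2513.27)(40.00) + (3087.50)(101.67) + (-314.16)(53.00) = 973776.36 cm³
ΣAy_c = (14400.00)(90.00) + (2513.27)(196.98) + (3087.50)(31.67) + (-314.16)(156.00) = 1839818.00 cm³
x_c = 973776.36 / 19686.61 = 49.46 cm
y_c = 1839818.00 / 19686.61 = 93.46 cm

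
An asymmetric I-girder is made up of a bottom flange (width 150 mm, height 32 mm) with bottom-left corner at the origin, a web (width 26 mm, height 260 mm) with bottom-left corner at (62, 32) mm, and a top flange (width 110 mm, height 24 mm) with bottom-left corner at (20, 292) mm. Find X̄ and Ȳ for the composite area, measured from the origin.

X̄ = 75.00 mm, Ȳ = 139.05 mm

bottom flange: A = 150 × 32 = 4800.00, centroid at (75.00, 16.00).
web: A = 26 × 260 = 6760.00, centroid at (75.00, 162.00).
top flange: A = 110 × 24 = 2640.00, centroid at (75.00, 304.00).
ΣA = 14200.00 mm², ΣAX̄ = 1065000.00 mm³, ΣAȲ = 1974480.00 mm³.
X̄ = 1065000.00/14200.00 = 75.00 mm; Ȳ = 1974480.00/14200.00 = 139.05 mm.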